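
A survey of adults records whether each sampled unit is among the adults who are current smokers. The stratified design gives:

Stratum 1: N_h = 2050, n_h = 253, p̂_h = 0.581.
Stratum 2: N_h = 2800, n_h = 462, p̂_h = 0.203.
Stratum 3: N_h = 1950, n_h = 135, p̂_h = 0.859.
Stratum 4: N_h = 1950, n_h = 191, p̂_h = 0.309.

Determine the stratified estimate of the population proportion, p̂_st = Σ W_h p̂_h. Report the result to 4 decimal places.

N = 8750; stratum weights W_h = N_h/N.
p̂_st = Σ W_h p̂_h = (2050·0.581 + 2800·0.203 + 1950·0.859 + 1950·0.309)/8750 = 0.46138

p̂_st ≈ 0.4614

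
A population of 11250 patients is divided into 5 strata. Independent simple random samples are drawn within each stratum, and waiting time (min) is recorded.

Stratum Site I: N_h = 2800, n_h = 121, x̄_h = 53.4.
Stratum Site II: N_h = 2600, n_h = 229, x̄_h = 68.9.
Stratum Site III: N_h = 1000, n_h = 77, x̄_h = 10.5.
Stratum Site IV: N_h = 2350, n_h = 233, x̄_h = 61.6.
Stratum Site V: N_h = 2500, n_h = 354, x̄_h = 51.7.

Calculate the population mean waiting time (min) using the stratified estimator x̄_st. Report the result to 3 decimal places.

x̄_st ≈ 54.504

N = Σ N_h = 11250. Stratum weights W_h = N_h/N.
x̄_st = (2800·53.4 + 2600·68.9 + 1000·10.5 + 2350·61.6 + 2500·51.7) / 11250 = 54.50400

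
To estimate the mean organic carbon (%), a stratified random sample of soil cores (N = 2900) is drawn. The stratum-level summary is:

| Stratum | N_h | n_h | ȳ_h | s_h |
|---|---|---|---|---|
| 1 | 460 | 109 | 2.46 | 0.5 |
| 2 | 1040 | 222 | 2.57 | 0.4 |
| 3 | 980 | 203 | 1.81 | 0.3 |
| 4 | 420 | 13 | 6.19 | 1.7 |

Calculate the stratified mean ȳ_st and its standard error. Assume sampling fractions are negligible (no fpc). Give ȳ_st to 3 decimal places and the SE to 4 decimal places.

ȳ_st ≈ 2.820, SE ≈ 0.0697

ȳ_st = Σ W_h ȳ_h = (460·2.46 + 1040·2.57 + 980·1.81 + 420·6.19)/2900 = 2.82000
V̂(ȳ_st) = Σ W_h² s_h²/n_h, with W_h = N_h/N and N = 2900:
  stratum 1: (460/2900)²·0.5²/109 = 5.77076e-05
  stratum 2: (1040/2900)²·0.4²/222 = 9.2691e-05
  stratum 3: (980/2900)²·0.3²/203 = 5.06294e-05
  stratum 4: (420/2900)²·1.7²/13 = 0.00466291
V̂(ȳ_st) = 0.00486394
SE(ȳ_st) = √0.00486394 = 0.0697419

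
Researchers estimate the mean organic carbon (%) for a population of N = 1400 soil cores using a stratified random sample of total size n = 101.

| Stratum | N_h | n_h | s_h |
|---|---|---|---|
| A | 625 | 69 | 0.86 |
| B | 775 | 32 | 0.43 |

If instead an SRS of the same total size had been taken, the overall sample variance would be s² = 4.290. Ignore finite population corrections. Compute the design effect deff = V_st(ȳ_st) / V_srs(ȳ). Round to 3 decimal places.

deff ≈ 0.092

V̂(ȳ_st) = Σ W_h² s_h²/n_h, with W_h = N_h/N and N = 1400:
  stratum A: (625/1400)²·0.86²/69 = 0.00213625
  stratum B: (775/1400)²·0.43²/32 = 0.00177066
V_st = 0.0039069
V_srs = s²/n = 4.290/101 = 0.0424752
deff = V_st / V_srs = 0.0039069/0.0424752 = 0.0920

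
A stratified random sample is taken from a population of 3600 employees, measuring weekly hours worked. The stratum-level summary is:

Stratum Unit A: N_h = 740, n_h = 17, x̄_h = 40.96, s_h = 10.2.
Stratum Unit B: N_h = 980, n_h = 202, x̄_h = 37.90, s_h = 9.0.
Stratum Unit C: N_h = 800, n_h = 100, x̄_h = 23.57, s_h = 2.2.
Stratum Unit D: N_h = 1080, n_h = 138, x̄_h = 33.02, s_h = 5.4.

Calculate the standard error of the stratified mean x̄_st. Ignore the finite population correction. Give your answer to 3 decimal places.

V̂(x̄_st) = Σ W_h² s_h²/n_h, with W_h = N_h/N and N = 3600:
  stratum Unit A: (740/3600)²·10.2²/17 = 0.258589
  stratum Unit B: (980/3600)²·9.0²/202 = 0.0297153
  stratum Unit C: (800/3600)²·2.2²/100 = 0.00239012
  stratum Unit D: (1080/3600)²·5.4²/138 = 0.0190174
V̂(x̄_st) = 0.309712
SE(x̄_st) = √0.309712 = 0.556518

SE(x̄_st) ≈ 0.557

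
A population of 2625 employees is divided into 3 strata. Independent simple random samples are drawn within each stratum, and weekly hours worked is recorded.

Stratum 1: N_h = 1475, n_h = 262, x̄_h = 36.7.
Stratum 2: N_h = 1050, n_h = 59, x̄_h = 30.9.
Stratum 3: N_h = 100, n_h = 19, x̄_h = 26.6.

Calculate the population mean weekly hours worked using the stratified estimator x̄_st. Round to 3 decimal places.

N = Σ N_h = 2625. Stratum weights W_h = N_h/N.
x̄_st = (1475·36.7 + 1050·30.9 + 100·26.6) / 2625 = 33.99524

x̄_st ≈ 33.995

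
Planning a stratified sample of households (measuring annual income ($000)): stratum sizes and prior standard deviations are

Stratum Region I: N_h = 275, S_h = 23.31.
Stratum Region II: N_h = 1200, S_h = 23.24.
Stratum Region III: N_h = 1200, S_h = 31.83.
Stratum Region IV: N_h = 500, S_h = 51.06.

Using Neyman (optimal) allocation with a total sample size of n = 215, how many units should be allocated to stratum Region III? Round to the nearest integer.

84

Neyman allocation: n_h = n · N_h S_h / Σ N_i S_i, with n = 215.
  stratum Region I: N_h·S_h = 275·23.31 = 6410.25
  stratum Region II: N_h·S_h = 1200·23.24 = 27888.00
  stratum Region III: N_h·S_h = 1200·31.83 = 38196.00
  stratum Region IV: N_h·S_h = 500·51.06 = 25530.00
Σ N_h S_h = 98024.25
n for stratum Region III = 215·38196.00/98024.25 = 83.777 → 84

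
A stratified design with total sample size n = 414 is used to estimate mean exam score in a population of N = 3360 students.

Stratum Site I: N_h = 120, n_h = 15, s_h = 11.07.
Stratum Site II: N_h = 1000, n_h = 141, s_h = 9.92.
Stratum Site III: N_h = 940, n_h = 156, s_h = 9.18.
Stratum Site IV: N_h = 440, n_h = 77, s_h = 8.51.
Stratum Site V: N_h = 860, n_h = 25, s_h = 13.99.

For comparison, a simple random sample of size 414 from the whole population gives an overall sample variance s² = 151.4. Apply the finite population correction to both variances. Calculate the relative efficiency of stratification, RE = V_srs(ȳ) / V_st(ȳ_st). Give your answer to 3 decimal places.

RE ≈ 0.527

V̂(ȳ_st) = Σ W_h² (1 − n_h/N_h) s_h²/n_h, with W_h = N_h/N and N = 3360:
  stratum Site I: (120/3360)²·(1 − 15/120)·11.07²/15 = 0.00911792
  stratum Site II: (1000/3360)²·(1 − 141/1000)·9.92²/141 = 0.053103
  stratum Site III: (940/3360)²·(1 − 156/940)·9.18²/156 = 0.0352636
  stratum Site IV: (440/3360)²·(1 − 77/440)·8.51²/77 = 0.013306
  stratum Site V: (860/3360)²·(1 − 25/860)·13.99²/25 = 0.497968
V_st = 0.608759
V_srs = (1 − 414/3360)·151.4/414 = 0.320641
Relative efficiency = V_srs / V_st = 0.320641/0.608759 = 0.5267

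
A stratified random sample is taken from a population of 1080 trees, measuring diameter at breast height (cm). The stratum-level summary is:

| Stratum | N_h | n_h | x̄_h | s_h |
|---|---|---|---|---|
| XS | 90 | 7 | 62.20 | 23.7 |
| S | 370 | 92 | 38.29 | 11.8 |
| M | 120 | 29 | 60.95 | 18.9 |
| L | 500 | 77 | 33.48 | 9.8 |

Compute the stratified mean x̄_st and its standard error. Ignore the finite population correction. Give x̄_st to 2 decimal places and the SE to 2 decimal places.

x̄_st ≈ 40.57, SE ≈ 1.07

x̄_st = Σ W_h x̄_h = (90·62.20 + 370·38.29 + 120·60.95 + 500·33.48)/1080 = 40.57343
V̂(x̄_st) = Σ W_h² s_h²/n_h, with W_h = N_h/N and N = 1080:
  stratum XS: (90/1080)²·23.7²/7 = 0.557232
  stratum S: (370/1080)²·11.8²/92 = 0.177636
  stratum M: (120/1080)²·18.9²/29 = 0.152069
  stratum L: (500/1080)²·9.8²/77 = 0.267334
V̂(x̄_st) = 1.15427
SE(x̄_st) = √1.15427 = 1.07437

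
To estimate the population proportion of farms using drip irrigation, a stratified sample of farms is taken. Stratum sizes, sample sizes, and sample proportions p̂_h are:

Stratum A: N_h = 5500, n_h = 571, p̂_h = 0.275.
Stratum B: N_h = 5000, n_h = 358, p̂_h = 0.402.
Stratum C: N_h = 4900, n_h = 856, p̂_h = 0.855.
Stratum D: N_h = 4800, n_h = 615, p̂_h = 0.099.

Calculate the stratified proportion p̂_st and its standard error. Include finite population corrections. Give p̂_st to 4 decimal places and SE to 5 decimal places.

p̂_st ≈ 0.4053, SE ≈ 0.00870

N = 20200; stratum weights W_h = N_h/N.
p̂_st = Σ W_h p̂_h = (5500·0.275 + 5000·0.402 + 4900·0.855 + 4800·0.099)/20200 = 0.40531
V̂(p̂_st) = Σ W_h² (1 − n_h/N_h) p̂_h(1−p̂_h)/(n_h−1):
  stratum A: (5500/20200)²·(1 − 571/5500)·0.275·0.725/570 = 2.32388e-05
  stratum B: (5000/20200)²·(1 − 358/5000)·0.402·0.598/357 = 3.83029e-05
  stratum C: (4900/20200)²·(1 − 856/4900)·0.855·0.145/855 = 7.04162e-06
  stratum D: (4800/20200)²·(1 − 615/4800)·0.099·0.901/614 = 7.15197e-06
V̂(p̂_st) = 7.57353e-05; SE = √V̂ = 0.0087026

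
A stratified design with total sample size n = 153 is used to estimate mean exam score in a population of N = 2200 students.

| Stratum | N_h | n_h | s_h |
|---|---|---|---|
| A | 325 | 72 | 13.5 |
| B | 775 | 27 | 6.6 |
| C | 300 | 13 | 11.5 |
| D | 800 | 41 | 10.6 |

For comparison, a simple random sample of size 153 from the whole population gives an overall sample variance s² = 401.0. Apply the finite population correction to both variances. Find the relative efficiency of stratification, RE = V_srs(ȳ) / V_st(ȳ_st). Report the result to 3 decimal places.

RE ≈ 3.204

V̂(ȳ_st) = Σ W_h² (1 − n_h/N_h) s_h²/n_h, with W_h = N_h/N and N = 2200:
  stratum A: (325/2200)²·(1 − 72/325)·13.5²/72 = 0.0430025
  stratum B: (775/2200)²·(1 − 27/775)·6.6²/27 = 0.193233
  stratum C: (300/2200)²·(1 − 13/300)·11.5²/13 = 0.180971
  stratum D: (800/2200)²·(1 − 41/800)·10.6²/41 = 0.343807
V_st = 0.761014
V_srs = (1 − 153/2200)·401.0/153 = 2.43864
Relative efficiency = V_srs / V_st = 2.43864/0.761014 = 3.2045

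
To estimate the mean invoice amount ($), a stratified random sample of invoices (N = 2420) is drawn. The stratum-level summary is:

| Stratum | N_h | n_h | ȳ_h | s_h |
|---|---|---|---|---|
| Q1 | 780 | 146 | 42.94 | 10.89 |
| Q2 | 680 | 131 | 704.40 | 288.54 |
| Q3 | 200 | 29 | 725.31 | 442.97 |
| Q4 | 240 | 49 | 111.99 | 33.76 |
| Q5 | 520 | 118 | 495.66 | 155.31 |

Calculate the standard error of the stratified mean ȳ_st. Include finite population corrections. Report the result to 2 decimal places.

SE(ȳ_st) ≈ 9.36

V̂(ȳ_st) = Σ W_h² (1 − n_h/N_h) s_h²/n_h, with W_h = N_h/N and N = 2420:
  stratum Q1: (780/2420)²·(1 − 146/780)·10.89²/146 = 0.0685892
  stratum Q2: (680/2420)²·(1 − 131/680)·288.54²/131 = 40.5127
  stratum Q3: (200/2420)²·(1 − 29/200)·442.97²/29 = 39.5135
  stratum Q4: (240/2420)²·(1 − 49/240)·33.76²/49 = 0.182063
  stratum Q5: (520/2420)²·(1 − 118/520)·155.31²/118 = 7.29652
V̂(ȳ_st) = 87.5734
SE(ȳ_st) = √87.5734 = 9.35807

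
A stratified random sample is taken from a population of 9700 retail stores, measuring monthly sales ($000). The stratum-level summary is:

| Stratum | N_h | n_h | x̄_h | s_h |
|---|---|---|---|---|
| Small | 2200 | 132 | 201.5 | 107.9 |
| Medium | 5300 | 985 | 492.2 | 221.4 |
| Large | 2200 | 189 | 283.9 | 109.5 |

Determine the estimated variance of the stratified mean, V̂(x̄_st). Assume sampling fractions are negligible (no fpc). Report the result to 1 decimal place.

V̂(x̄_st) ≈ 22.7

V̂(x̄_st) = Σ W_h² s_h²/n_h, with W_h = N_h/N and N = 9700:
  stratum Small: (2200/9700)²·107.9²/132 = 4.53702
  stratum Medium: (5300/9700)²·221.4²/985 = 14.8569
  stratum Large: (2200/9700)²·109.5²/189 = 3.26339
V̂(x̄_st) = 22.6573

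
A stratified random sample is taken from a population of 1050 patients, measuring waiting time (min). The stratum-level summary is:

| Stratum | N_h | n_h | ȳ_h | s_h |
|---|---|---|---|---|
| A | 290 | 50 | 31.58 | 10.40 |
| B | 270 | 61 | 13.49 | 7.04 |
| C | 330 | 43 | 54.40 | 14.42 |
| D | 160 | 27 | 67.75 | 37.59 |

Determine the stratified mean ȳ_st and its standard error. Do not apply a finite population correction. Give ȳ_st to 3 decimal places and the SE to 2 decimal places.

ȳ_st = Σ W_h ȳ_h = (290·31.58 + 270·13.49 + 330·54.40 + 160·67.75)/1050 = 39.61190
V̂(ȳ_st) = Σ W_h² s_h²/n_h, with W_h = N_h/N and N = 1050:
  stratum A: (290/1050)²·10.40²/50 = 0.165011
  stratum B: (270/1050)²·7.04²/61 = 0.0537235
  stratum C: (330/1050)²·14.42²/43 = 0.477652
  stratum D: (160/1050)²·37.59²/27 = 1.21518
V̂(ȳ_st) = 1.91157
SE(ȳ_st) = √1.91157 = 1.3826

ȳ_st ≈ 39.612, SE ≈ 1.38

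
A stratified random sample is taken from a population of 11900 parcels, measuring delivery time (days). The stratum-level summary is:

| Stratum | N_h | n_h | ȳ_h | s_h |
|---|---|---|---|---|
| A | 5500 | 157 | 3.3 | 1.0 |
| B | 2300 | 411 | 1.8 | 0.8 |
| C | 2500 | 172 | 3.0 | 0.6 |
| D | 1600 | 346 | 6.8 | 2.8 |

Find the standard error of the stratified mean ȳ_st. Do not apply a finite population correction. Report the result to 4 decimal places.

SE(ȳ_st) ≈ 0.0438

V̂(ȳ_st) = Σ W_h² s_h²/n_h, with W_h = N_h/N and N = 11900:
  stratum A: (5500/11900)²·1.0²/157 = 0.0013606
  stratum B: (2300/11900)²·0.8²/411 = 5.81701e-05
  stratum C: (2500/11900)²·0.6²/172 = 9.23762e-05
  stratum D: (1600/11900)²·2.8²/346 = 0.000409625
V̂(ȳ_st) = 0.00192078
SE(ȳ_st) = √0.00192078 = 0.0438266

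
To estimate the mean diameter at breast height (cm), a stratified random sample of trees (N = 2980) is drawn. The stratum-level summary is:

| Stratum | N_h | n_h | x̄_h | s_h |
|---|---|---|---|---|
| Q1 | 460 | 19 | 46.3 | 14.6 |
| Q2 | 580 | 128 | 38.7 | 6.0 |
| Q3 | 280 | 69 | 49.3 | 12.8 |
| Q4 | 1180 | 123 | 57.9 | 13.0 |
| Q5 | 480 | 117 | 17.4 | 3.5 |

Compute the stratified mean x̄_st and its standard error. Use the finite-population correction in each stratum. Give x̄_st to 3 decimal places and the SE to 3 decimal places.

x̄_st = Σ W_h x̄_h = (460·46.3 + 580·38.7 + 280·49.3 + 1180·57.9 + 480·17.4)/2980 = 45.04094
V̂(x̄_st) = Σ W_h² (1 − n_h/N_h) s_h²/n_h, with W_h = N_h/N and N = 2980:
  stratum Q1: (460/2980)²·(1 − 19/460)·14.6²/19 = 0.256281
  stratum Q2: (580/2980)²·(1 − 128/580)·6.0²/128 = 0.00830284
  stratum Q3: (280/2980)²·(1 − 69/280)·12.8²/69 = 0.0157972
  stratum Q4: (1180/2980)²·(1 − 123/1180)·13.0²/123 = 0.192977
  stratum Q5: (480/2980)²·(1 − 117/480)·3.5²/117 = 0.00205431
V̂(x̄_st) = 0.475412
SE(x̄_st) = √0.475412 = 0.689501

x̄_st ≈ 45.041, SE ≈ 0.690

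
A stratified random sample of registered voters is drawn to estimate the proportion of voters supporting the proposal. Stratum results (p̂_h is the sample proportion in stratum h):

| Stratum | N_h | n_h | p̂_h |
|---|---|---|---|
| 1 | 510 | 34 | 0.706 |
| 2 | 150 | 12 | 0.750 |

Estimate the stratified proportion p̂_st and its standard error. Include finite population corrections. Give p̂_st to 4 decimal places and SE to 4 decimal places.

p̂_st ≈ 0.7160, SE ≈ 0.0657

N = 660; stratum weights W_h = N_h/N.
p̂_st = Σ W_h p̂_h = (510·0.706 + 150·0.750)/660 = 0.71600
V̂(p̂_st) = Σ W_h² (1 − n_h/N_h) p̂_h(1−p̂_h)/(n_h−1):
  stratum 1: (510/660)²·(1 − 34/510)·0.706·0.294/33 = 0.00350532
  stratum 2: (150/660)²·(1 − 12/150)·0.750·0.250/11 = 0.000810011
V̂(p̂_st) = 0.00431533; SE = √V̂ = 0.0656912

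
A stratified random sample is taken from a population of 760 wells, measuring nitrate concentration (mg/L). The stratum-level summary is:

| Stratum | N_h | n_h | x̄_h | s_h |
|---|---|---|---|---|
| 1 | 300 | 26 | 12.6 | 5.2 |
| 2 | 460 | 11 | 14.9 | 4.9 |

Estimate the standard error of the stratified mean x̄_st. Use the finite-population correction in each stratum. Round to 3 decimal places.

SE(x̄_st) ≈ 0.964

V̂(x̄_st) = Σ W_h² (1 − n_h/N_h) s_h²/n_h, with W_h = N_h/N and N = 760:
  stratum 1: (300/760)²·(1 − 26/300)·5.2²/26 = 0.148006
  stratum 2: (460/760)²·(1 − 11/460)·4.9²/11 = 0.780506
V̂(x̄_st) = 0.928512
SE(x̄_st) = √0.928512 = 0.963593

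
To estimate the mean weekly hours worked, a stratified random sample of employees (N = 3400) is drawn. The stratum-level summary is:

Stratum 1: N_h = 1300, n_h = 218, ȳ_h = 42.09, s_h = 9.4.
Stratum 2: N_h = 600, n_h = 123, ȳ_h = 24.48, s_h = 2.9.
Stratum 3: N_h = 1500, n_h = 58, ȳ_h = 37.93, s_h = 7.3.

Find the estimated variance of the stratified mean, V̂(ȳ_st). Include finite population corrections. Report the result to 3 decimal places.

V̂(ȳ_st) ≈ 0.223

V̂(ȳ_st) = Σ W_h² (1 − n_h/N_h) s_h²/n_h, with W_h = N_h/N and N = 3400:
  stratum 1: (1300/3400)²·(1 − 218/1300)·9.4²/218 = 0.0493187
  stratum 2: (600/3400)²·(1 − 123/600)·2.9²/123 = 0.00169279
  stratum 3: (1500/3400)²·(1 − 58/1500)·7.3²/58 = 0.171916
V̂(ȳ_st) = 0.222928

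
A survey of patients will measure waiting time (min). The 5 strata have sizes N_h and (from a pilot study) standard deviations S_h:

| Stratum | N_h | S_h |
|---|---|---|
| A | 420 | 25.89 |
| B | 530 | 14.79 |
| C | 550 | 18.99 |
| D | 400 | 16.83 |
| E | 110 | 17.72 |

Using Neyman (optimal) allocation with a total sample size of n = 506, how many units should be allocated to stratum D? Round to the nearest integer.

90

Neyman allocation: n_h = n · N_h S_h / Σ N_i S_i, with n = 506.
  stratum A: N_h·S_h = 420·25.89 = 10873.80
  stratum B: N_h·S_h = 530·14.79 = 7838.70
  stratum C: N_h·S_h = 550·18.99 = 10444.50
  stratum D: N_h·S_h = 400·16.83 = 6732.00
  stratum E: N_h·S_h = 110·17.72 = 1949.20
Σ N_h S_h = 37838.20
n for stratum D = 506·6732.00/37838.20 = 90.025 → 90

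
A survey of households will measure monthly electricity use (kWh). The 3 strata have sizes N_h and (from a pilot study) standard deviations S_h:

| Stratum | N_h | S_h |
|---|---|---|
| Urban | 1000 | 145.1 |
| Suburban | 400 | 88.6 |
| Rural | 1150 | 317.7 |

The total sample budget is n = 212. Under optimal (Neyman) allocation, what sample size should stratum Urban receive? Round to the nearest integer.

Neyman allocation: n_h = n · N_h S_h / Σ N_i S_i, with n = 212.
  stratum Urban: N_h·S_h = 1000·145.1 = 145100.00
  stratum Suburban: N_h·S_h = 400·88.6 = 35440.00
  stratum Rural: N_h·S_h = 1150·317.7 = 365355.00
Σ N_h S_h = 545895.00
n for stratum Urban = 212·145100.00/545895.00 = 56.350 → 56

56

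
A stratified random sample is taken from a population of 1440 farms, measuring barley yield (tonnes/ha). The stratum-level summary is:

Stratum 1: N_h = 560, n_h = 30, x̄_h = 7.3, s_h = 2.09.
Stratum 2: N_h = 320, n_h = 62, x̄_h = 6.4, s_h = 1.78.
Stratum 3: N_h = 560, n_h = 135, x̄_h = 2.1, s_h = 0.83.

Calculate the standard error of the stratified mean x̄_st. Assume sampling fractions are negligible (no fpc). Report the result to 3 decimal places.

V̂(x̄_st) = Σ W_h² s_h²/n_h, with W_h = N_h/N and N = 1440:
  stratum 1: (560/1440)²·2.09²/30 = 0.0220203
  stratum 2: (320/1440)²·1.78²/62 = 0.00252362
  stratum 3: (560/1440)²·0.83²/135 = 0.000771744
V̂(x̄_st) = 0.0253156
SE(x̄_st) = √0.0253156 = 0.159109

SE(x̄_st) ≈ 0.159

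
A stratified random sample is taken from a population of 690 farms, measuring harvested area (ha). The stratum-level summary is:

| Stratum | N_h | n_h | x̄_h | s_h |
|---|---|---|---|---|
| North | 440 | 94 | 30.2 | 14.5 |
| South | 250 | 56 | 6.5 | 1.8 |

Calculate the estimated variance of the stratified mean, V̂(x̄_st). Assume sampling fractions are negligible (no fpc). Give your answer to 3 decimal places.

V̂(x̄_st) = Σ W_h² s_h²/n_h, with W_h = N_h/N and N = 690:
  stratum North: (440/690)²·14.5²/94 = 0.909526
  stratum South: (250/690)²·1.8²/56 = 0.00759519
V̂(x̄_st) = 0.917122

V̂(x̄_st) ≈ 0.917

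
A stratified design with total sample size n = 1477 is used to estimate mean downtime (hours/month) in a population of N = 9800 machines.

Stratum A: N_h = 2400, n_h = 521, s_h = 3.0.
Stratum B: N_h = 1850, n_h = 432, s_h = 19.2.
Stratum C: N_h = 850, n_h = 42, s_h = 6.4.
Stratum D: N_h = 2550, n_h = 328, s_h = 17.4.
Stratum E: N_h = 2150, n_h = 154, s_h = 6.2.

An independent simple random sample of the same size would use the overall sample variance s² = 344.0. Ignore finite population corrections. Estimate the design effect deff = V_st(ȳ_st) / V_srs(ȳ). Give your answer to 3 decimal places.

deff ≈ 0.486

V̂(ȳ_st) = Σ W_h² s_h²/n_h, with W_h = N_h/N and N = 9800:
  stratum A: (2400/9800)²·3.0²/521 = 0.00103604
  stratum B: (1850/9800)²·19.2²/432 = 0.0304096
  stratum C: (850/9800)²·6.4²/42 = 0.00733663
  stratum D: (2550/9800)²·17.4²/328 = 0.0624961
  stratum E: (2150/9800)²·6.2²/154 = 0.012014
V_st = 0.113292
V_srs = s²/n = 344.0/1477 = 0.232905
deff = V_st / V_srs = 0.113292/0.232905 = 0.4864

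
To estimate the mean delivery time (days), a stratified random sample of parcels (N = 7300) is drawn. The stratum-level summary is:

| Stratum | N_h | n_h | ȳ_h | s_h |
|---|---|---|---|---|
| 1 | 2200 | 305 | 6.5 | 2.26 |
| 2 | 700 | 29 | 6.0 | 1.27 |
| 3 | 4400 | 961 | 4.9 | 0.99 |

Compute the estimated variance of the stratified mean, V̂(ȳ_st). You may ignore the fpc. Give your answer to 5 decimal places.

V̂(ȳ_st) = Σ W_h² s_h²/n_h, with W_h = N_h/N and N = 7300:
  stratum 1: (2200/7300)²·2.26²/305 = 0.00152096
  stratum 2: (700/7300)²·1.27²/29 = 0.000511399
  stratum 3: (4400/7300)²·0.99²/961 = 0.000370516
V̂(ȳ_st) = 0.00240287

V̂(ȳ_st) ≈ 0.00240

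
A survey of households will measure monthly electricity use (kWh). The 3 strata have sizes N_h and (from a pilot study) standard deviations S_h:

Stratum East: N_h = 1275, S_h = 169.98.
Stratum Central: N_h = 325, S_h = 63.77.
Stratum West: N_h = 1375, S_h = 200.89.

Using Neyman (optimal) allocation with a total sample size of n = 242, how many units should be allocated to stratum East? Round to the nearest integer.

Neyman allocation: n_h = n · N_h S_h / Σ N_i S_i, with n = 242.
  stratum East: N_h·S_h = 1275·169.98 = 216724.50
  stratum Central: N_h·S_h = 325·63.77 = 20725.25
  stratum West: N_h·S_h = 1375·200.89 = 276223.75
Σ N_h S_h = 513673.50
n for stratum East = 242·216724.50/513673.50 = 102.102 → 102

102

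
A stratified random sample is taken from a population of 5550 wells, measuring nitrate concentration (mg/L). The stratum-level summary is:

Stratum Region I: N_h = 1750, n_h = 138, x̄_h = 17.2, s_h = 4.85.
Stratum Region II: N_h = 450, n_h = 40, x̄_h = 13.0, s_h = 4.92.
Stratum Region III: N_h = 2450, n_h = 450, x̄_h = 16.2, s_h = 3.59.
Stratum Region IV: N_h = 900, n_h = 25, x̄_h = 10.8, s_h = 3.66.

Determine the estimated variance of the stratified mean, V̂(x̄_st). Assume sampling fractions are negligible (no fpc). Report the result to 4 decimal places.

V̂(x̄_st) = Σ W_h² s_h²/n_h, with W_h = N_h/N and N = 5550:
  stratum Region I: (1750/5550)²·4.85²/138 = 0.0169471
  stratum Region II: (450/5550)²·4.92²/40 = 0.00397841
  stratum Region III: (2450/5550)²·3.59²/450 = 0.00558114
  stratum Region IV: (900/5550)²·3.66²/25 = 0.0140903
V̂(x̄_st) = 0.0405969

V̂(x̄_st) ≈ 0.0406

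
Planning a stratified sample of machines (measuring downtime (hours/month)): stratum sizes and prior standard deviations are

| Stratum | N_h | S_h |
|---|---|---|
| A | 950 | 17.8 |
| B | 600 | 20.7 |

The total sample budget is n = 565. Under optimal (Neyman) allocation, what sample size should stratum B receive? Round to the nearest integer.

Neyman allocation: n_h = n · N_h S_h / Σ N_i S_i, with n = 565.
  stratum A: N_h·S_h = 950·17.8 = 16910.00
  stratum B: N_h·S_h = 600·20.7 = 12420.00
Σ N_h S_h = 29330.00
n for stratum B = 565·12420.00/29330.00 = 239.253 → 239

239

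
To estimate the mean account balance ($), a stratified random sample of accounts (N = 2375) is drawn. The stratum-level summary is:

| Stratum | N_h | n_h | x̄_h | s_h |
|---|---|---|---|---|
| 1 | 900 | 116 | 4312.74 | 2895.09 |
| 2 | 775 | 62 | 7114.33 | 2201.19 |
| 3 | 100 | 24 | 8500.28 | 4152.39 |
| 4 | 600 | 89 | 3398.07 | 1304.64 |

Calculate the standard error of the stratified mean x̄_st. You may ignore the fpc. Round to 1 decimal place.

V̂(x̄_st) = Σ W_h² s_h²/n_h, with W_h = N_h/N and N = 2375:
  stratum 1: (900/2375)²·2895.09²/116 = 10375.9
  stratum 2: (775/2375)²·2201.19²/62 = 8321.46
  stratum 3: (100/2375)²·4152.39²/24 = 1273.67
  stratum 4: (600/2375)²·1304.64²/89 = 1220.58
V̂(x̄_st) = 21191.6
SE(x̄_st) = √21191.6 = 145.573

SE(x̄_st) ≈ 145.6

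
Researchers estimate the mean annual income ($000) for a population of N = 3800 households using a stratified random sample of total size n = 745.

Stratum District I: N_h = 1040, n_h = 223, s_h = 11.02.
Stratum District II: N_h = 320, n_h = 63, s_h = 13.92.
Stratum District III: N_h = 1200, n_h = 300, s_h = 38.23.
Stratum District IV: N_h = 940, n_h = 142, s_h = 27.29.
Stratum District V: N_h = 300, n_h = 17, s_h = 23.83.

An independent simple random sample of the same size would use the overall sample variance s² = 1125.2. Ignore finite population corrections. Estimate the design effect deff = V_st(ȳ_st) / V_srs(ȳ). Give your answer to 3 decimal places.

V̂(ȳ_st) = Σ W_h² s_h²/n_h, with W_h = N_h/N and N = 3800:
  stratum District I: (1040/3800)²·11.02²/223 = 0.0407904
  stratum District II: (320/3800)²·13.92²/63 = 0.0218108
  stratum District III: (1200/3800)²·38.23²/300 = 0.485828
  stratum District IV: (940/3800)²·27.29²/142 = 0.320928
  stratum District V: (300/3800)²·23.83²/17 = 0.208197
V_st = 1.07755
V_srs = s²/n = 1125.2/745 = 1.51034
deff = V_st / V_srs = 1.07755/1.51034 = 0.7135

deff ≈ 0.713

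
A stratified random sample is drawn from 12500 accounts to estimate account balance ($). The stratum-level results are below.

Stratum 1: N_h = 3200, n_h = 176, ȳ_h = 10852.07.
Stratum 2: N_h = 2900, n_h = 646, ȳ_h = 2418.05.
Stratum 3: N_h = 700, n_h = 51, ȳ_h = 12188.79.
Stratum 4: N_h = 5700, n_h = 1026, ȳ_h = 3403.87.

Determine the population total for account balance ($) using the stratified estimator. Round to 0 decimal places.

τ̂_st ≈ 69673181

τ̂_st = Σ N_h ȳ_h = 3200·10852.07 + 2900·2418.05 + 700·12188.79 + 5700·3403.87 = 69673181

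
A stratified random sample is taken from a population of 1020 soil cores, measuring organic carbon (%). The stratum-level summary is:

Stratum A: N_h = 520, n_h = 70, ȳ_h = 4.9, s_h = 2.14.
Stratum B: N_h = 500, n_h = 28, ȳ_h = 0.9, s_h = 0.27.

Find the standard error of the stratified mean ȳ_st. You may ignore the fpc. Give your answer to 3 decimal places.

SE(ȳ_st) ≈ 0.133

V̂(ȳ_st) = Σ W_h² s_h²/n_h, with W_h = N_h/N and N = 1020:
  stratum A: (520/1020)²·2.14²/70 = 0.0170034
  stratum B: (500/1020)²·0.27²/28 = 0.000625618
V̂(ȳ_st) = 0.017629
SE(ȳ_st) = √0.017629 = 0.132774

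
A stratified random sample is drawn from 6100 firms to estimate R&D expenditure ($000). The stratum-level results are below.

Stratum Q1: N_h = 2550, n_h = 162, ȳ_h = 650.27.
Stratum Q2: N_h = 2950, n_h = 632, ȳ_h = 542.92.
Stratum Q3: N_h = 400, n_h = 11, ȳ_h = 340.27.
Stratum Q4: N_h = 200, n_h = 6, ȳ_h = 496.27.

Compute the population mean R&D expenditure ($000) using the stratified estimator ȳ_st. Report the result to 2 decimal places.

N = Σ N_h = 6100. Stratum weights W_h = N_h/N.
ȳ_st = (2550·650.27 + 2950·542.92 + 400·340.27 + 200·496.27) / 6100 = 572.9778

ȳ_st ≈ 572.98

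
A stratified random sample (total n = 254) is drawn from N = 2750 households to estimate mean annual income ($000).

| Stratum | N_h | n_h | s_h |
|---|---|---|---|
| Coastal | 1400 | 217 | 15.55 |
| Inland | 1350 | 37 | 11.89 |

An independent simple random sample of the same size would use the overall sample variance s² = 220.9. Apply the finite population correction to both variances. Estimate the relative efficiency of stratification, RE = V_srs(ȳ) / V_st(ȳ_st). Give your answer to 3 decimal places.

V̂(ȳ_st) = Σ W_h² (1 − n_h/N_h) s_h²/n_h, with W_h = N_h/N and N = 2750:
  stratum Coastal: (1400/2750)²·(1 − 217/1400)·15.55²/217 = 0.244033
  stratum Inland: (1350/2750)²·(1 − 37/1350)·11.89²/37 = 0.895561
V_st = 1.13959
V_srs = (1 − 254/2750)·220.9/254 = 0.789358
Relative efficiency = V_srs / V_st = 0.789358/1.13959 = 0.6927

RE ≈ 0.693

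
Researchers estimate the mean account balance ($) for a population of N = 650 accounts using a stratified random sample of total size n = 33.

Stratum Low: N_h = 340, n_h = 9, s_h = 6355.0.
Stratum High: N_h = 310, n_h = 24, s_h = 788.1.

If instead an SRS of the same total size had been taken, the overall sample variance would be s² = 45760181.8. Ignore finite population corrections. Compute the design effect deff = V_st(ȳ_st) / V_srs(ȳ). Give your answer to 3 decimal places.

V̂(ȳ_st) = Σ W_h² s_h²/n_h, with W_h = N_h/N and N = 650:
  stratum Low: (340/650)²·6355.0²/9 = 1.22778e+06
  stratum High: (310/650)²·788.1²/24 = 5886.38
V_st = 1.23366e+06
V_srs = s²/n = 45760181.8/33 = 1.38667e+06
deff = V_st / V_srs = 1.23366e+06/1.38667e+06 = 0.8897

deff ≈ 0.890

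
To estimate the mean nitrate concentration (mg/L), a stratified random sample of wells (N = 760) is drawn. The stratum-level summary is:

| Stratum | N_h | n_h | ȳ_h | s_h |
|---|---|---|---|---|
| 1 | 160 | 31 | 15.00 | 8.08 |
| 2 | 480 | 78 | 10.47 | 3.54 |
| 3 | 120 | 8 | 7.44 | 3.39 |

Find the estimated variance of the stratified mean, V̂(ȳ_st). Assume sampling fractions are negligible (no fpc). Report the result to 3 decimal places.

V̂(ȳ_st) = Σ W_h² s_h²/n_h, with W_h = N_h/N and N = 760:
  stratum 1: (160/760)²·8.08²/31 = 0.0933413
  stratum 2: (480/760)²·3.54²/78 = 0.0640866
  stratum 3: (120/760)²·3.39²/8 = 0.0358133
V̂(ȳ_st) = 0.193241

V̂(ȳ_st) ≈ 0.193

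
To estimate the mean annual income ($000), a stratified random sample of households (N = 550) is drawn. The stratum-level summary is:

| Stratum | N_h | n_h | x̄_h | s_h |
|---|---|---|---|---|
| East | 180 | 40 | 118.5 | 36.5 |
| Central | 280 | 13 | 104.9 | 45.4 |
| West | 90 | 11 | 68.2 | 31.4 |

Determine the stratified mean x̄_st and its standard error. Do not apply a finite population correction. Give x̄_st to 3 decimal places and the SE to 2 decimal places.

x̄_st = Σ W_h x̄_h = (180·118.5 + 280·104.9 + 90·68.2)/550 = 103.34545
V̂(x̄_st) = Σ W_h² s_h²/n_h, with W_h = N_h/N and N = 550:
  stratum East: (180/550)²·36.5²/40 = 3.56735
  stratum Central: (280/550)²·45.4²/13 = 41.0922
  stratum West: (90/550)²·31.4²/11 = 2.40008
V̂(x̄_st) = 47.0596
SE(x̄_st) = √47.0596 = 6.86

x̄_st ≈ 103.345, SE ≈ 6.86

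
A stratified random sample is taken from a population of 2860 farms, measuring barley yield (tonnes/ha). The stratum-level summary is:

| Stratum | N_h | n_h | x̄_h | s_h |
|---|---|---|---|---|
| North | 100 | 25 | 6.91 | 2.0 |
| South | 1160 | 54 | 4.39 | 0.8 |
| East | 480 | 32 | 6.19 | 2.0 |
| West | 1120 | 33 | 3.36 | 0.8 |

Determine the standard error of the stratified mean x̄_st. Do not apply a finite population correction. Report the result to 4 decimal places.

SE(x̄_st) ≈ 0.0930

V̂(x̄_st) = Σ W_h² s_h²/n_h, with W_h = N_h/N and N = 2860:
  stratum North: (100/2860)²·2.0²/25 = 0.000195609
  stratum South: (1160/2860)²·0.8²/54 = 0.00194971
  stratum East: (480/2860)²·2.0²/32 = 0.00352095
  stratum West: (1120/2860)²·0.8²/33 = 0.0029742
V̂(x̄_st) = 0.00864047
SE(x̄_st) = √0.00864047 = 0.0929541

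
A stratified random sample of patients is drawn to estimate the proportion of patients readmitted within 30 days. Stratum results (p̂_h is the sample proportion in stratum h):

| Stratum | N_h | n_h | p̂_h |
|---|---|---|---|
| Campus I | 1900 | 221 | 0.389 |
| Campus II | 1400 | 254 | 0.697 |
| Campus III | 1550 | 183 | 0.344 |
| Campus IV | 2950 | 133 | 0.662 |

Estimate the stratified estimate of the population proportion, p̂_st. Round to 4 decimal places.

p̂_st ≈ 0.5386

N = 7800; stratum weights W_h = N_h/N.
p̂_st = Σ W_h p̂_h = (1900·0.389 + 1400·0.697 + 1550·0.344 + 2950·0.662)/7800 = 0.53859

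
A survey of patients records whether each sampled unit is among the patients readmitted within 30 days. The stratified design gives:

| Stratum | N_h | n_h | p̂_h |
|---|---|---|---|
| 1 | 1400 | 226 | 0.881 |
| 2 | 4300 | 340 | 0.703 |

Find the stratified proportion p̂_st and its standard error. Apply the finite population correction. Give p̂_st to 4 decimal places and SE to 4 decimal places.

N = 5700; stratum weights W_h = N_h/N.
p̂_st = Σ W_h p̂_h = (1400·0.881 + 4300·0.703)/5700 = 0.74672
V̂(p̂_st) = Σ W_h² (1 − n_h/N_h) p̂_h(1−p̂_h)/(n_h−1):
  stratum 1: (1400/5700)²·(1 − 226/1400)·0.881·0.119/225 = 2.35715e-05
  stratum 2: (4300/5700)²·(1 − 340/4300)·0.703·0.297/339 = 0.000322794
V̂(p̂_st) = 0.000346366; SE = √V̂ = 0.0186109

p̂_st ≈ 0.7467, SE ≈ 0.0186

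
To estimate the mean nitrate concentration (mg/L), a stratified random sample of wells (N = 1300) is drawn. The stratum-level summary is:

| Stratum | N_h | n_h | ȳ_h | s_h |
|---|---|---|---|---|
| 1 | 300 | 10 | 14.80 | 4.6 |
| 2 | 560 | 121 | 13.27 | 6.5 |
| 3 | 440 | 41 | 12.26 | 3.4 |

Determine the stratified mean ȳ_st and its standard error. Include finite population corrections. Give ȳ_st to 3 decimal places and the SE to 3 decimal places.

ȳ_st = Σ W_h ȳ_h = (300·14.80 + 560·13.27 + 440·12.26)/1300 = 13.28123
V̂(ȳ_st) = Σ W_h² (1 − n_h/N_h) s_h²/n_h, with W_h = N_h/N and N = 1300:
  stratum 1: (300/1300)²·(1 − 10/300)·4.6²/10 = 0.10893
  stratum 2: (560/1300)²·(1 − 121/560)·6.5²/121 = 0.0507934
  stratum 3: (440/1300)²·(1 − 41/440)·3.4²/41 = 0.0292896
V̂(ȳ_st) = 0.189013
SE(ȳ_st) = √0.189013 = 0.434756

ȳ_st ≈ 13.281, SE ≈ 0.435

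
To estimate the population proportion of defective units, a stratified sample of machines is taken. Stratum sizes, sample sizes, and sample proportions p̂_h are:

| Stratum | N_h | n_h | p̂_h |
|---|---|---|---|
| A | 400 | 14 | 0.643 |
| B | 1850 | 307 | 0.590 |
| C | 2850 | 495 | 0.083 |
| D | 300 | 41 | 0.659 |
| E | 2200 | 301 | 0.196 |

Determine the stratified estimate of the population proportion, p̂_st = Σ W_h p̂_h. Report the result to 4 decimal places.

p̂_st ≈ 0.2913

N = 7600; stratum weights W_h = N_h/N.
p̂_st = Σ W_h p̂_h = (400·0.643 + 1850·0.590 + 2850·0.083 + 300·0.659 + 2200·0.196)/7600 = 0.29134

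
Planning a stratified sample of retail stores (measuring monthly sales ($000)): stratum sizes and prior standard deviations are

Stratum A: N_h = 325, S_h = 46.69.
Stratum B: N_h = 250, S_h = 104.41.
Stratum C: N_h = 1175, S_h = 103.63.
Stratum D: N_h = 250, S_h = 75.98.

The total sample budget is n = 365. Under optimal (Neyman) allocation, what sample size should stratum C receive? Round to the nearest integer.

244

Neyman allocation: n_h = n · N_h S_h / Σ N_i S_i, with n = 365.
  stratum A: N_h·S_h = 325·46.69 = 15174.25
  stratum B: N_h·S_h = 250·104.41 = 26102.50
  stratum C: N_h·S_h = 1175·103.63 = 121765.25
  stratum D: N_h·S_h = 250·75.98 = 18995.00
Σ N_h S_h = 182037.00
n for stratum C = 365·121765.25/182037.00 = 244.150 → 244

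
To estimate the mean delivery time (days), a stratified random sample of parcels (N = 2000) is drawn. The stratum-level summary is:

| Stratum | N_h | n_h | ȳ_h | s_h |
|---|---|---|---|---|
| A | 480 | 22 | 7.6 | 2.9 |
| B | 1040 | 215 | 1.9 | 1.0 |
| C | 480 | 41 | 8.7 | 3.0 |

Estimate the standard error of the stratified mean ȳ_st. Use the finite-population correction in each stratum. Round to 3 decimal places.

V̂(ȳ_st) = Σ W_h² (1 − n_h/N_h) s_h²/n_h, with W_h = N_h/N and N = 2000:
  stratum A: (480/2000)²·(1 − 22/480)·2.9²/22 = 0.0210097
  stratum B: (1040/2000)²·(1 − 215/1040)·1.0²/215 = 0.000997674
  stratum C: (480/2000)²·(1 − 41/480)·3.0²/41 = 0.0115639
V̂(ȳ_st) = 0.0335713
SE(ȳ_st) = √0.0335713 = 0.183225

SE(ȳ_st) ≈ 0.183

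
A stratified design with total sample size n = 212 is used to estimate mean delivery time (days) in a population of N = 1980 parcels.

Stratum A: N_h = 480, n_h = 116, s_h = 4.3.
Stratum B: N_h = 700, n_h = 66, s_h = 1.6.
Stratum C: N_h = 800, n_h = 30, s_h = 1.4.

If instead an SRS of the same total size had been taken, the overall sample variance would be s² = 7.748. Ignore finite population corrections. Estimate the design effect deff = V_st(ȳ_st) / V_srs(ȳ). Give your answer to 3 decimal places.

V̂(ȳ_st) = Σ W_h² s_h²/n_h, with W_h = N_h/N and N = 1980:
  stratum A: (480/1980)²·4.3²/116 = 0.00936766
  stratum B: (700/1980)²·1.6²/66 = 0.00484799
  stratum C: (800/1980)²·1.4²/30 = 0.0106656
V_st = 0.0248812
V_srs = s²/n = 7.748/212 = 0.0365472
deff = V_st / V_srs = 0.0248812/0.0365472 = 0.6808

deff ≈ 0.681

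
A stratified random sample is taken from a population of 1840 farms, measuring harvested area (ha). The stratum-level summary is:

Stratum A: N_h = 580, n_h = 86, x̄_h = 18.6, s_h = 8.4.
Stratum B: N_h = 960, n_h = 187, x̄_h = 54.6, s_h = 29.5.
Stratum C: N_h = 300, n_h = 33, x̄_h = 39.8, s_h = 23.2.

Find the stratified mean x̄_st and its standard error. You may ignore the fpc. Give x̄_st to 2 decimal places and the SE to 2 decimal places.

x̄_st ≈ 40.84, SE ≈ 1.33

x̄_st = Σ W_h x̄_h = (580·18.6 + 960·54.6 + 300·39.8)/1840 = 40.83913
V̂(x̄_st) = Σ W_h² s_h²/n_h, with W_h = N_h/N and N = 1840:
  stratum A: (580/1840)²·8.4²/86 = 0.0815231
  stratum B: (960/1840)²·29.5²/187 = 1.2668
  stratum C: (300/1840)²·23.2²/33 = 0.43358
V̂(x̄_st) = 1.78191
SE(x̄_st) = √1.78191 = 1.33488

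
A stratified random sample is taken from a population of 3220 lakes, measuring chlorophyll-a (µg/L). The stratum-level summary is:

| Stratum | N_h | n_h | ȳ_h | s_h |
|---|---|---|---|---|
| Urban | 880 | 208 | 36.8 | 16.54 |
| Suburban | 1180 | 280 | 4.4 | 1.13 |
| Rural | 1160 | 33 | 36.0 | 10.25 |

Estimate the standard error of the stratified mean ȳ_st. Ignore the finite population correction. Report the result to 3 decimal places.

V̂(ȳ_st) = Σ W_h² s_h²/n_h, with W_h = N_h/N and N = 3220:
  stratum Urban: (880/3220)²·16.54²/208 = 0.0982339
  stratum Suburban: (1180/3220)²·1.13²/280 = 0.000612422
  stratum Rural: (1160/3220)²·10.25²/33 = 0.413179
V̂(ȳ_st) = 0.512025
SE(ȳ_st) = √0.512025 = 0.715559

SE(ȳ_st) ≈ 0.716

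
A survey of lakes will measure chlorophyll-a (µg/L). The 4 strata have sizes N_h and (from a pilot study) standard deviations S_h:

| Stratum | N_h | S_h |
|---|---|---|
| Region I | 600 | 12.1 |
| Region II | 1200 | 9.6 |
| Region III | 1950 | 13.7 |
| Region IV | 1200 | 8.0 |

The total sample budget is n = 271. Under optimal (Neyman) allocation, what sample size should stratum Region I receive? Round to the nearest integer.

36

Neyman allocation: n_h = n · N_h S_h / Σ N_i S_i, with n = 271.
  stratum Region I: N_h·S_h = 600·12.1 = 7260.00
  stratum Region II: N_h·S_h = 1200·9.6 = 11520.00
  stratum Region III: N_h·S_h = 1950·13.7 = 26715.00
  stratum Region IV: N_h·S_h = 1200·8.0 = 9600.00
Σ N_h S_h = 55095.00
n for stratum Region I = 271·7260.00/55095.00 = 35.710 → 36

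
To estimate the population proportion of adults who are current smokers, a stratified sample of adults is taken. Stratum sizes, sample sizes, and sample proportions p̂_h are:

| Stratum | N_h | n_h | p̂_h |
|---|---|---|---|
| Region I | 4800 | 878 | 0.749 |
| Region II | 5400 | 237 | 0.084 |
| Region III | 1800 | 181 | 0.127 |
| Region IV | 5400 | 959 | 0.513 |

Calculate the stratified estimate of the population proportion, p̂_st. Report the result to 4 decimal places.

p̂_st ≈ 0.4050

N = 17400; stratum weights W_h = N_h/N.
p̂_st = Σ W_h p̂_h = (4800·0.749 + 5400·0.084 + 1800·0.127 + 5400·0.513)/17400 = 0.40503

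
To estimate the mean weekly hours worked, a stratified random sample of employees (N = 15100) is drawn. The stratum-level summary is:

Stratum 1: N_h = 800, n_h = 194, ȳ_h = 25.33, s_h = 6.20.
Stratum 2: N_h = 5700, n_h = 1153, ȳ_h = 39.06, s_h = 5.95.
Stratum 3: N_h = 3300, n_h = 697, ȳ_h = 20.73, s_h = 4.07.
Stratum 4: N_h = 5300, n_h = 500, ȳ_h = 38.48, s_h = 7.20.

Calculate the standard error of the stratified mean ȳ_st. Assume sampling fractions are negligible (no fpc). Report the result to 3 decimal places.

SE(ȳ_st) ≈ 0.137

V̂(ȳ_st) = Σ W_h² s_h²/n_h, with W_h = N_h/N and N = 15100:
  stratum 1: (800/15100)²·6.20²/194 = 0.00055617
  stratum 2: (5700/15100)²·5.95²/1153 = 0.00437523
  stratum 3: (3300/15100)²·4.07²/697 = 0.00113509
  stratum 4: (5300/15100)²·7.20²/500 = 0.012773
V̂(ȳ_st) = 0.0188395
SE(ȳ_st) = √0.0188395 = 0.137257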